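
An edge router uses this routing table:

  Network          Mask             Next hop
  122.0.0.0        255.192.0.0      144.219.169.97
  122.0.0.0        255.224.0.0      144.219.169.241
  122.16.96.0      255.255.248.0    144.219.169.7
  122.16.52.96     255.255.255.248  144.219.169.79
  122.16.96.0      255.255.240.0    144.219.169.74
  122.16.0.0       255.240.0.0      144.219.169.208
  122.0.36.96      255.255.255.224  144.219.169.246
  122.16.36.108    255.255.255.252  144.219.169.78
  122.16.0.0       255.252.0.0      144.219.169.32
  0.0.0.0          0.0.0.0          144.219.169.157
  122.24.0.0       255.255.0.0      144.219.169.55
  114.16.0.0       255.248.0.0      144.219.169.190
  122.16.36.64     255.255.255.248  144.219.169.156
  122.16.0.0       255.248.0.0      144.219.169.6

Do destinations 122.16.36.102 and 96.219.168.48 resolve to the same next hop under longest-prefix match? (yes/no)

no

122.16.36.102: longest match 122.16.0.0/14 -> 144.219.169.32
96.219.168.48: longest match 0.0.0.0/0 -> 144.219.169.157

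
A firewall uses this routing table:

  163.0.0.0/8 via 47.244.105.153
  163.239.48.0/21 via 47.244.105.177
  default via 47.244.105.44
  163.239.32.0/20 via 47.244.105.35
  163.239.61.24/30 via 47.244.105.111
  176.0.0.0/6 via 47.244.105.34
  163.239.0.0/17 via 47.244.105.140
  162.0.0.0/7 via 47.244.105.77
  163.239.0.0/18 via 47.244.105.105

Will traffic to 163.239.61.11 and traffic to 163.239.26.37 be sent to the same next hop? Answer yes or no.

yes

163.239.61.11: longest match 163.239.0.0/18 -> 47.244.105.105
163.239.26.37: longest match 163.239.0.0/18 -> 47.244.105.105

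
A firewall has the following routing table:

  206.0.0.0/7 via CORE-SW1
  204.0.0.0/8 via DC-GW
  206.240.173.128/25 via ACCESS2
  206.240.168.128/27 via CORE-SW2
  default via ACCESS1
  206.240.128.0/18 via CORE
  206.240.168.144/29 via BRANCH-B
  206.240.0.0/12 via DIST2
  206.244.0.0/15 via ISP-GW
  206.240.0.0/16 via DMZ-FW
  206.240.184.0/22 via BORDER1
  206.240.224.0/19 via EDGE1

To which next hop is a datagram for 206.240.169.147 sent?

Routes whose prefix contains 206.240.169.147:
  0.0.0.0/0 (default, matches everything) -> ACCESS1
  206.0.0.0/7 (206.0.0.0 - 207.255.255.255) -> CORE-SW1
  206.240.0.0/12 (206.240.0.0 - 206.255.255.255) -> DIST2
  206.240.0.0/16 (206.240.0.0 - 206.240.255.255) -> DMZ-FW
  206.240.128.0/18 (206.240.128.0 - 206.240.191.255) -> CORE
More-specific entries that do NOT match:
  206.240.168.144/29 (206.240.168.144 - 206.240.168.151) does not contain 206.240.169.147
  206.240.168.128/27 (206.240.168.128 - 206.240.168.159) does not contain 206.240.169.147
  206.240.173.128/25 (206.240.173.128 - 206.240.173.255) does not contain 206.240.169.147
  206.240.184.0/22 (206.240.184.0 - 206.240.187.255) does not contain 206.240.169.147
  206.240.224.0/19 (206.240.224.0 - 206.240.255.255) does not contain 206.240.169.147
Longest matching prefix is /18 -> next hop CORE.

CORE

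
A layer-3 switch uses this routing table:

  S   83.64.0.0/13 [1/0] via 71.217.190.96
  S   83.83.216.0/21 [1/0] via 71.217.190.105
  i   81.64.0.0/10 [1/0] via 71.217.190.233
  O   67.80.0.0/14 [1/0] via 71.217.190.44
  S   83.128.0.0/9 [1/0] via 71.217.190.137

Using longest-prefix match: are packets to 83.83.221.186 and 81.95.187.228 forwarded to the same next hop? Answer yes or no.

83.83.221.186: longest match 83.83.216.0/21 -> 71.217.190.105
81.95.187.228: longest match 81.64.0.0/10 -> 71.217.190.233

no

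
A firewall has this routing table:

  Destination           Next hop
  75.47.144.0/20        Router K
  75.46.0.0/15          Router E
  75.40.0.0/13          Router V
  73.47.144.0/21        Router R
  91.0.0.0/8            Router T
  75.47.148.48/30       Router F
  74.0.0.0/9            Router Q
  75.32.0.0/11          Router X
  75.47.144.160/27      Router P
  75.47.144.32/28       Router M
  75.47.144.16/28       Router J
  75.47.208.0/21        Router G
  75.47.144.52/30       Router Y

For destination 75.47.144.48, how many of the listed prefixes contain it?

Prefixes containing 75.47.144.48:
  75.32.0.0/11 (75.32.0.0 - 75.63.255.255)
  75.40.0.0/13 (75.40.0.0 - 75.47.255.255)
  75.46.0.0/15 (75.46.0.0 - 75.47.255.255)
  75.47.144.0/20 (75.47.144.0 - 75.47.159.255)
Total matching entries: 4.

4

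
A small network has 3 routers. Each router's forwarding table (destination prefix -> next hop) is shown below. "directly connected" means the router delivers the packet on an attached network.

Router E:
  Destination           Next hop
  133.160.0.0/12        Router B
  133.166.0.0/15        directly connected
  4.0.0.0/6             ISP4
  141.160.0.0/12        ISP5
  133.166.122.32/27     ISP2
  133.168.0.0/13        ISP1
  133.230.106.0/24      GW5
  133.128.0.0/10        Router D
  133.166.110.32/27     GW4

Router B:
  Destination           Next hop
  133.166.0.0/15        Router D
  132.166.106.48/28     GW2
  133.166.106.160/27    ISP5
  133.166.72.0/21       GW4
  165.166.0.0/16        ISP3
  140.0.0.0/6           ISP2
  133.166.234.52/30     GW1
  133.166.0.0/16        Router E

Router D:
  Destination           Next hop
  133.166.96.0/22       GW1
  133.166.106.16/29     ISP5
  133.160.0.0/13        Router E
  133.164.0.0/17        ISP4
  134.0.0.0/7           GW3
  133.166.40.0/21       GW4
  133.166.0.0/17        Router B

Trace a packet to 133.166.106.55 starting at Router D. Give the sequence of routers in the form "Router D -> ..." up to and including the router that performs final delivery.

At Router D: longest match for 133.166.106.55 is 133.166.0.0/17 -> Router B
At Router B: longest match for 133.166.106.55 is 133.166.0.0/16 -> Router E
At Router E: longest match for 133.166.106.55 is 133.166.0.0/15 -> directly connected

Router D -> Router B -> Router E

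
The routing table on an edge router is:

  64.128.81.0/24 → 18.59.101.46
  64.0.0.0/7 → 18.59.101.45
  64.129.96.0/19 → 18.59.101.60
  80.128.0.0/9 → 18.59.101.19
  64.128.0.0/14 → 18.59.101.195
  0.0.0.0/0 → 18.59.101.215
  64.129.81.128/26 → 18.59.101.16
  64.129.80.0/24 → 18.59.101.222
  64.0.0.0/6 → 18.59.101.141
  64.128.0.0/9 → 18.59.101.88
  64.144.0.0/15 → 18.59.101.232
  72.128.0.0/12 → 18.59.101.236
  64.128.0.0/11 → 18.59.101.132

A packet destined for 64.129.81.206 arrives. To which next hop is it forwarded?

Routes whose prefix contains 64.129.81.206:
  0.0.0.0/0 (default, matches everything) -> 18.59.101.215
  64.0.0.0/6 (64.0.0.0 - 67.255.255.255) -> 18.59.101.141
  64.0.0.0/7 (64.0.0.0 - 65.255.255.255) -> 18.59.101.45
  64.128.0.0/9 (64.128.0.0 - 64.255.255.255) -> 18.59.101.88
  64.128.0.0/11 (64.128.0.0 - 64.159.255.255) -> 18.59.101.132
  64.128.0.0/14 (64.128.0.0 - 64.131.255.255) -> 18.59.101.195
More-specific entries that do NOT match:
  64.129.81.128/26 (64.129.81.128 - 64.129.81.191) does not contain 64.129.81.206
  64.128.81.0/24 (64.128.81.0 - 64.128.81.255) does not contain 64.129.81.206
  64.129.80.0/24 (64.129.80.0 - 64.129.80.255) does not contain 64.129.81.206
  64.129.96.0/19 (64.129.96.0 - 64.129.127.255) does not contain 64.129.81.206
  64.144.0.0/15 (64.144.0.0 - 64.145.255.255) does not contain 64.129.81.206
Longest matching prefix is /14 -> next hop 18.59.101.195.

18.59.101.195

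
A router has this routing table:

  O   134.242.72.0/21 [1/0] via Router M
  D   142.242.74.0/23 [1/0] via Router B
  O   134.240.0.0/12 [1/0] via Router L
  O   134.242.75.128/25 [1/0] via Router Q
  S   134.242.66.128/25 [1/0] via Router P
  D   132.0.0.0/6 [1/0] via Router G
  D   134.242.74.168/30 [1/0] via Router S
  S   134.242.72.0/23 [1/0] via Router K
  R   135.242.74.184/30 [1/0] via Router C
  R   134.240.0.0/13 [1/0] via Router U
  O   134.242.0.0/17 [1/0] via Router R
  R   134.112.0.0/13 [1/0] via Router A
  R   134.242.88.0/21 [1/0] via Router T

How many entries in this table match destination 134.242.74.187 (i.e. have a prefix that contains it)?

5

Prefixes containing 134.242.74.187:
  132.0.0.0/6 (132.0.0.0 - 135.255.255.255)
  134.240.0.0/12 (134.240.0.0 - 134.255.255.255)
  134.240.0.0/13 (134.240.0.0 - 134.247.255.255)
  134.242.0.0/17 (134.242.0.0 - 134.242.127.255)
  134.242.72.0/21 (134.242.72.0 - 134.242.79.255)
Total matching entries: 5.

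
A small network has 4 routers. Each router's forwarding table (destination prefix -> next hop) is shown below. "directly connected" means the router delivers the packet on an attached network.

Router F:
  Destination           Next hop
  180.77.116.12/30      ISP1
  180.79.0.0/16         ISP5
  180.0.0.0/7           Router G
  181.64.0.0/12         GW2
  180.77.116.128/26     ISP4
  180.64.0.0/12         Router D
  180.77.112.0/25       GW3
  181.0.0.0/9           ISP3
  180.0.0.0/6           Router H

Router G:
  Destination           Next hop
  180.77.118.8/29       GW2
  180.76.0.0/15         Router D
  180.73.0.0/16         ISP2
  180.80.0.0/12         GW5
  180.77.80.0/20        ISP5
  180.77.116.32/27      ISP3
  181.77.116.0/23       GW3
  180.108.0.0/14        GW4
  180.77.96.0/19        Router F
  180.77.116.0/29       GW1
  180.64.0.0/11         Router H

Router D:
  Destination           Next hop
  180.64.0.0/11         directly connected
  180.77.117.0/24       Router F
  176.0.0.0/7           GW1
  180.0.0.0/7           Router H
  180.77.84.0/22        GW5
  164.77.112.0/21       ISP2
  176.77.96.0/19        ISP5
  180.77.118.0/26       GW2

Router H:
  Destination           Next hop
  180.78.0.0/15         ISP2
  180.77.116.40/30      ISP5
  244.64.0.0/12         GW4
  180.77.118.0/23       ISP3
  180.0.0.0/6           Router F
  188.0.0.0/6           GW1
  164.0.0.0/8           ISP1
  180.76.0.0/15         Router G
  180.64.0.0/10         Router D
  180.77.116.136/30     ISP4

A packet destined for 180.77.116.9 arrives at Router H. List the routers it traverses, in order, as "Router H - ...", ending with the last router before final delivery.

Router H - Router G - Router F - Router D

At Router H: longest match for 180.77.116.9 is 180.76.0.0/15 -> Router G
At Router G: longest match for 180.77.116.9 is 180.77.96.0/19 -> Router F
At Router F: longest match for 180.77.116.9 is 180.64.0.0/12 -> Router D
At Router D: longest match for 180.77.116.9 is 180.64.0.0/11 -> directly connected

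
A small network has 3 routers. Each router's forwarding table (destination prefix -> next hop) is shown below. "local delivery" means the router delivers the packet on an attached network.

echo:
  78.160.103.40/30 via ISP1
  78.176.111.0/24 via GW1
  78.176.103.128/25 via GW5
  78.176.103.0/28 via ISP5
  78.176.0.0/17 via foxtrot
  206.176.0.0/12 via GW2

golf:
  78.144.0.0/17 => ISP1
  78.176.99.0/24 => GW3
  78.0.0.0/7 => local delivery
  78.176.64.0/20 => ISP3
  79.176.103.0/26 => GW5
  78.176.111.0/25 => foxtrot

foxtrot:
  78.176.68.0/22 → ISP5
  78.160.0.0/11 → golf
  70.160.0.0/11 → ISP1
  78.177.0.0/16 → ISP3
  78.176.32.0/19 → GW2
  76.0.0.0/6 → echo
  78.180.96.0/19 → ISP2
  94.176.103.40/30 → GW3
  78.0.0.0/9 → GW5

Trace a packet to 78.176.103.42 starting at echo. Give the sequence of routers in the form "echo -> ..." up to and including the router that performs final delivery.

echo -> foxtrot -> golf

At echo: longest match for 78.176.103.42 is 78.176.0.0/17 -> foxtrot
At foxtrot: longest match for 78.176.103.42 is 78.160.0.0/11 -> golf
At golf: longest match for 78.176.103.42 is 78.0.0.0/7 -> local delivery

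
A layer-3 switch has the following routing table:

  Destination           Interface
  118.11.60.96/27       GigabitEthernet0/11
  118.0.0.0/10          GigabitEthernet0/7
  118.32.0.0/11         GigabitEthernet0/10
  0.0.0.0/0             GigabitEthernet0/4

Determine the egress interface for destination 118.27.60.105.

GigabitEthernet0/7

Routes whose prefix contains 118.27.60.105:
  0.0.0.0/0 (default, matches everything) -> GigabitEthernet0/4
  118.0.0.0/10 (118.0.0.0 - 118.63.255.255) -> GigabitEthernet0/7
More-specific entries that do NOT match:
  118.11.60.96/27 (118.11.60.96 - 118.11.60.127) does not contain 118.27.60.105
  118.32.0.0/11 (118.32.0.0 - 118.63.255.255) does not contain 118.27.60.105
Longest matching prefix is /10 -> interface GigabitEthernet0/7.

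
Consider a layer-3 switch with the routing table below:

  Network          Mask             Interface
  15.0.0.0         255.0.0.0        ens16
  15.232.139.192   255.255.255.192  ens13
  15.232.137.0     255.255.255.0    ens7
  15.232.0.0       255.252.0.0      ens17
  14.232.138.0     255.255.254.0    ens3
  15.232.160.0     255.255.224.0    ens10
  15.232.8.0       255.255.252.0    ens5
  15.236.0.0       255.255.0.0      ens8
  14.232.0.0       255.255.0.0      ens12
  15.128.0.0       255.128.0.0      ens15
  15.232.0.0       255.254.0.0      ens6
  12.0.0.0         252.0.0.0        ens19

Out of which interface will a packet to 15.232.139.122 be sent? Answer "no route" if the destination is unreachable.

ens6

Routes whose prefix contains 15.232.139.122:
  12.0.0.0/6 (12.0.0.0 - 15.255.255.255) -> ens19
  15.0.0.0/8 (15.0.0.0 - 15.255.255.255) -> ens16
  15.128.0.0/9 (15.128.0.0 - 15.255.255.255) -> ens15
  15.232.0.0/14 (15.232.0.0 - 15.235.255.255) -> ens17
  15.232.0.0/15 (15.232.0.0 - 15.233.255.255) -> ens6
More-specific entries that do NOT match:
  15.232.139.192/26 (15.232.139.192 - 15.232.139.255) does not contain 15.232.139.122
  15.232.137.0/24 (15.232.137.0 - 15.232.137.255) does not contain 15.232.139.122
  14.232.138.0/23 (14.232.138.0 - 14.232.139.255) does not contain 15.232.139.122
  15.232.8.0/22 (15.232.8.0 - 15.232.11.255) does not contain 15.232.139.122
  15.232.160.0/19 (15.232.160.0 - 15.232.191.255) does not contain 15.232.139.122
  15.236.0.0/16 (15.236.0.0 - 15.236.255.255) does not contain 15.232.139.122
  14.232.0.0/16 (14.232.0.0 - 14.232.255.255) does not contain 15.232.139.122
Longest matching prefix is /15 -> interface ens6.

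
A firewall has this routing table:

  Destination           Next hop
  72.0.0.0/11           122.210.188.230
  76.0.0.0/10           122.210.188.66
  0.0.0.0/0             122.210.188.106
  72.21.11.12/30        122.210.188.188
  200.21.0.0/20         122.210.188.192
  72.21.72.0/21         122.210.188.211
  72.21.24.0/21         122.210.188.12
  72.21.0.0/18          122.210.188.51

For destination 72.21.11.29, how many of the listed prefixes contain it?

3

Prefixes containing 72.21.11.29:
  0.0.0.0/0 (default, matches everything)
  72.0.0.0/11 (72.0.0.0 - 72.31.255.255)
  72.21.0.0/18 (72.21.0.0 - 72.21.63.255)
Total matching entries: 3.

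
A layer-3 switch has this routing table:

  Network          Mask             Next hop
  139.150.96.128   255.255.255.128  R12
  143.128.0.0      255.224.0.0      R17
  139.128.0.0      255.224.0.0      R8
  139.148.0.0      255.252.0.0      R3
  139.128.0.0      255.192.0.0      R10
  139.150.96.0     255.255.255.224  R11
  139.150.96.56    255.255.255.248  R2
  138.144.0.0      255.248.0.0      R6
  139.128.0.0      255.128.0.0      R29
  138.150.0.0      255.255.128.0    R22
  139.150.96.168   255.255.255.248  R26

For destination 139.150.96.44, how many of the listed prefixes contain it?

Prefixes containing 139.150.96.44:
  139.128.0.0/9 (139.128.0.0 - 139.255.255.255)
  139.128.0.0/10 (139.128.0.0 - 139.191.255.255)
  139.128.0.0/11 (139.128.0.0 - 139.159.255.255)
  139.148.0.0/14 (139.148.0.0 - 139.151.255.255)
Total matching entries: 4.

4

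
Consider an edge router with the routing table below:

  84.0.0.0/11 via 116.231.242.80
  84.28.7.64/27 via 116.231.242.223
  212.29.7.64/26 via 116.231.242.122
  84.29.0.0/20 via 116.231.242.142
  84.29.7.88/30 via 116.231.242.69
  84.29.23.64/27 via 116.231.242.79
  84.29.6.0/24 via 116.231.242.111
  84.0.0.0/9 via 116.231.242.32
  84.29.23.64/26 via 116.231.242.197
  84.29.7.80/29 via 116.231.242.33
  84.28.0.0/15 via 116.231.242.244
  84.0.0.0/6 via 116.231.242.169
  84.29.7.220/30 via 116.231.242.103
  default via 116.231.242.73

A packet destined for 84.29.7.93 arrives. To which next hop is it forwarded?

116.231.242.142

Routes whose prefix contains 84.29.7.93:
  0.0.0.0/0 (default, matches everything) -> 116.231.242.73
  84.0.0.0/6 (84.0.0.0 - 87.255.255.255) -> 116.231.242.169
  84.0.0.0/9 (84.0.0.0 - 84.127.255.255) -> 116.231.242.32
  84.0.0.0/11 (84.0.0.0 - 84.31.255.255) -> 116.231.242.80
  84.28.0.0/15 (84.28.0.0 - 84.29.255.255) -> 116.231.242.244
  84.29.0.0/20 (84.29.0.0 - 84.29.15.255) -> 116.231.242.142
More-specific entries that do NOT match:
  84.29.7.88/30 (84.29.7.88 - 84.29.7.91) does not contain 84.29.7.93
  84.29.7.220/30 (84.29.7.220 - 84.29.7.223) does not contain 84.29.7.93
  84.29.7.80/29 (84.29.7.80 - 84.29.7.87) does not contain 84.29.7.93
  84.28.7.64/27 (84.28.7.64 - 84.28.7.95) does not contain 84.29.7.93
  84.29.23.64/27 (84.29.23.64 - 84.29.23.95) does not contain 84.29.7.93
  212.29.7.64/26 (212.29.7.64 - 212.29.7.127) does not contain 84.29.7.93
  84.29.23.64/26 (84.29.23.64 - 84.29.23.127) does not contain 84.29.7.93
  84.29.6.0/24 (84.29.6.0 - 84.29.6.255) does not contain 84.29.7.93
Longest matching prefix is /20 -> next hop 116.231.242.142.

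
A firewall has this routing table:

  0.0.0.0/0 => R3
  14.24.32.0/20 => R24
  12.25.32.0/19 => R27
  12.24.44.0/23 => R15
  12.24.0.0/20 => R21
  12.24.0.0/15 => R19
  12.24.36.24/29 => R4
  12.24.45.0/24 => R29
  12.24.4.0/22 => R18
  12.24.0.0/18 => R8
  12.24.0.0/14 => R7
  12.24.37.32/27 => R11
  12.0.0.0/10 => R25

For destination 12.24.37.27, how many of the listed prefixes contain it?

Prefixes containing 12.24.37.27:
  0.0.0.0/0 (default, matches everything)
  12.0.0.0/10 (12.0.0.0 - 12.63.255.255)
  12.24.0.0/14 (12.24.0.0 - 12.27.255.255)
  12.24.0.0/15 (12.24.0.0 - 12.25.255.255)
  12.24.0.0/18 (12.24.0.0 - 12.24.63.255)
Total matching entries: 5.

5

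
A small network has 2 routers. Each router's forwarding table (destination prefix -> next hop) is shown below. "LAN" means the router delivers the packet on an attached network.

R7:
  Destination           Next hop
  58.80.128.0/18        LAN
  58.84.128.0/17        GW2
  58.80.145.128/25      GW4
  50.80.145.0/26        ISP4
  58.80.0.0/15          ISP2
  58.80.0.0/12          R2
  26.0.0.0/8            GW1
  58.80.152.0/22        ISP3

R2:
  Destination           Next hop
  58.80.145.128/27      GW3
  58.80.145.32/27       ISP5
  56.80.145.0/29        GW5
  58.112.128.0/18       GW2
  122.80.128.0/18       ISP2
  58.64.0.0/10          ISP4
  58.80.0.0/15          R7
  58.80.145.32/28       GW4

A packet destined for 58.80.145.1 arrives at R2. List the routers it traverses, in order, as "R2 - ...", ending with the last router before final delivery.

R2 - R7

At R2: longest match for 58.80.145.1 is 58.80.0.0/15 -> R7
At R7: longest match for 58.80.145.1 is 58.80.128.0/18 -> LAN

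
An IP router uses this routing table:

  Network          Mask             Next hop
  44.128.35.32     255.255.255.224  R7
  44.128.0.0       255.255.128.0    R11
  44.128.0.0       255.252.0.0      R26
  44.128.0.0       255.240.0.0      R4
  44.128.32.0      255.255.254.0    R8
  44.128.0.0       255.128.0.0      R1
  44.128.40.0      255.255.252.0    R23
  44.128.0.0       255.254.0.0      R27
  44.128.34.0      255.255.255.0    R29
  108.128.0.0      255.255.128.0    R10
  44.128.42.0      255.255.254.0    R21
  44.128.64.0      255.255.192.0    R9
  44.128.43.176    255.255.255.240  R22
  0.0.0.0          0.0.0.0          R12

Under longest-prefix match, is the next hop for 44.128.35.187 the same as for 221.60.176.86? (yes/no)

no

44.128.35.187: longest match 44.128.0.0/17 -> R11
221.60.176.86: longest match 0.0.0.0/0 -> R12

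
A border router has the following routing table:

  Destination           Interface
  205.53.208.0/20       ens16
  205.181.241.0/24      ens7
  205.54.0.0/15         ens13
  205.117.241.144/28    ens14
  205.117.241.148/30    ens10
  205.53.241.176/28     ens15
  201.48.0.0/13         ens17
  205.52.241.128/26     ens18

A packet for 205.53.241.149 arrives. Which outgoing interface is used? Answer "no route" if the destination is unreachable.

No entry's prefix contains 205.53.241.149; there is no default route.

no route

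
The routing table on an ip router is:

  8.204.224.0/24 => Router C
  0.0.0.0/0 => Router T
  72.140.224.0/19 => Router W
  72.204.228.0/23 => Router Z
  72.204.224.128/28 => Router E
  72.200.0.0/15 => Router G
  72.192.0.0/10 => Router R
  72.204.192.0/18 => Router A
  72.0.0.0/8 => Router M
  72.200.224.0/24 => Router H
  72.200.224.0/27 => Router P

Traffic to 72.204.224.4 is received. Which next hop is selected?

Routes whose prefix contains 72.204.224.4:
  0.0.0.0/0 (default, matches everything) -> Router T
  72.0.0.0/8 (72.0.0.0 - 72.255.255.255) -> Router M
  72.192.0.0/10 (72.192.0.0 - 72.255.255.255) -> Router R
  72.204.192.0/18 (72.204.192.0 - 72.204.255.255) -> Router A
More-specific entries that do NOT match:
  72.204.224.128/28 (72.204.224.128 - 72.204.224.143) does not contain 72.204.224.4
  72.200.224.0/27 (72.200.224.0 - 72.200.224.31) does not contain 72.204.224.4
  8.204.224.0/24 (8.204.224.0 - 8.204.224.255) does not contain 72.204.224.4
  72.200.224.0/24 (72.200.224.0 - 72.200.224.255) does not contain 72.204.224.4
  72.204.228.0/23 (72.204.228.0 - 72.204.229.255) does not contain 72.204.224.4
  72.140.224.0/19 (72.140.224.0 - 72.140.255.255) does not contain 72.204.224.4
Longest matching prefix is /18 -> next hop Router A.

Router A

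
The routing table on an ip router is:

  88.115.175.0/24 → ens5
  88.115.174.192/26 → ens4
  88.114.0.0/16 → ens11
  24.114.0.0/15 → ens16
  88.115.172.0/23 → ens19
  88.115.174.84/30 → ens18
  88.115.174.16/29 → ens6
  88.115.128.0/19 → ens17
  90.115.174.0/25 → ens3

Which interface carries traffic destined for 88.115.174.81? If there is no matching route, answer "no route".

No entry's prefix contains 88.115.174.81; there is no default route.

no route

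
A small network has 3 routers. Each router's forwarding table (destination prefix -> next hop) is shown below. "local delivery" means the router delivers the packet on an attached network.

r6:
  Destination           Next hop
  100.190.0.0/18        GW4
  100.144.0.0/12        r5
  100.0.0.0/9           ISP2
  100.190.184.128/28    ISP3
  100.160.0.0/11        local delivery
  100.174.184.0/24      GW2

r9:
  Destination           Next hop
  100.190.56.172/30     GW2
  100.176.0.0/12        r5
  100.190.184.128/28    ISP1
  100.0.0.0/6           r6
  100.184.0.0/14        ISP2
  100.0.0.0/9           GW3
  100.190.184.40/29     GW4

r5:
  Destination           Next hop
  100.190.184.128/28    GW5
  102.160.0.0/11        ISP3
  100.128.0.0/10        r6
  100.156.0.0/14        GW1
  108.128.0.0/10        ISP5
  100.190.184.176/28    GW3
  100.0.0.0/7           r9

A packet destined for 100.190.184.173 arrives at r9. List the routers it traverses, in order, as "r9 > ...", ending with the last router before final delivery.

r9 > r5 > r6

At r9: longest match for 100.190.184.173 is 100.176.0.0/12 -> r5
At r5: longest match for 100.190.184.173 is 100.128.0.0/10 -> r6
At r6: longest match for 100.190.184.173 is 100.160.0.0/11 -> local delivery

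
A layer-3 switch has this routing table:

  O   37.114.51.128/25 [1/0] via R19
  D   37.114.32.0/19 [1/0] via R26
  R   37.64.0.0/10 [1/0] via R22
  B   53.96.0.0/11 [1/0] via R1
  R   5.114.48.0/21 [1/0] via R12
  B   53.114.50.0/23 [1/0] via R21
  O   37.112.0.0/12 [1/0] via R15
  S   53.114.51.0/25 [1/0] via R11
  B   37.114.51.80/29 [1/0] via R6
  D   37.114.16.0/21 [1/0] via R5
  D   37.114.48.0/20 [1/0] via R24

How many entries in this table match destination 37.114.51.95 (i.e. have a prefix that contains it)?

Prefixes containing 37.114.51.95:
  37.64.0.0/10 (37.64.0.0 - 37.127.255.255)
  37.112.0.0/12 (37.112.0.0 - 37.127.255.255)
  37.114.32.0/19 (37.114.32.0 - 37.114.63.255)
  37.114.48.0/20 (37.114.48.0 - 37.114.63.255)
Total matching entries: 4.

4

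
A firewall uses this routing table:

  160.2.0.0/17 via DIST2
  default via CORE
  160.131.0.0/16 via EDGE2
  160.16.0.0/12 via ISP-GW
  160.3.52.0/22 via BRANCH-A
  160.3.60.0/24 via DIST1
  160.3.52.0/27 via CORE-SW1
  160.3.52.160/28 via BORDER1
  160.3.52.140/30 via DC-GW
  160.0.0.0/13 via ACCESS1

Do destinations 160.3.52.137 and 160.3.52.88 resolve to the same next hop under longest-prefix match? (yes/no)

yes

160.3.52.137: longest match 160.3.52.0/22 -> BRANCH-A
160.3.52.88: longest match 160.3.52.0/22 -> BRANCH-A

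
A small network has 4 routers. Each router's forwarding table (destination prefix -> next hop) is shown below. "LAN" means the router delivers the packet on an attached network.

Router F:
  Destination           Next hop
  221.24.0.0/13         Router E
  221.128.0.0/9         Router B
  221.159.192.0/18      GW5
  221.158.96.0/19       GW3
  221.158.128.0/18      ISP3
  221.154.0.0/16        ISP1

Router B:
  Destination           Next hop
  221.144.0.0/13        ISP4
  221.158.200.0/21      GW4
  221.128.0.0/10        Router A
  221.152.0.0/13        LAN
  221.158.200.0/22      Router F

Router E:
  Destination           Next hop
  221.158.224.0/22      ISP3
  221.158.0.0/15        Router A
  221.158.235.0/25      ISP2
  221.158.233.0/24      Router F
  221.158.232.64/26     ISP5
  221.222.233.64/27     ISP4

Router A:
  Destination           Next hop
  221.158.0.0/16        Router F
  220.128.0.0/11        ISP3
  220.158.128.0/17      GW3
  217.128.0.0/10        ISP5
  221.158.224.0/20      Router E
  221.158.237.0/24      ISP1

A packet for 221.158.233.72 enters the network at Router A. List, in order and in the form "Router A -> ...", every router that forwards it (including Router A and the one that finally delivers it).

At Router A: longest match for 221.158.233.72 is 221.158.224.0/20 -> Router E
At Router E: longest match for 221.158.233.72 is 221.158.233.0/24 -> Router F
At Router F: longest match for 221.158.233.72 is 221.128.0.0/9 -> Router B
At Router B: longest match for 221.158.233.72 is 221.152.0.0/13 -> LAN

Router A -> Router E -> Router F -> Router B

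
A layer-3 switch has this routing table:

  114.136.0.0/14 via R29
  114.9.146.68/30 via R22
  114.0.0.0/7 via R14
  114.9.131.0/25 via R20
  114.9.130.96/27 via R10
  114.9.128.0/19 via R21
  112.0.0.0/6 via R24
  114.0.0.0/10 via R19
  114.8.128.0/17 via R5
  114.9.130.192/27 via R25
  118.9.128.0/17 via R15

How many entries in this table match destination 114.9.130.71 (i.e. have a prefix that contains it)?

Prefixes containing 114.9.130.71:
  112.0.0.0/6 (112.0.0.0 - 115.255.255.255)
  114.0.0.0/7 (114.0.0.0 - 115.255.255.255)
  114.0.0.0/10 (114.0.0.0 - 114.63.255.255)
  114.9.128.0/19 (114.9.128.0 - 114.9.159.255)
Total matching entries: 4.

4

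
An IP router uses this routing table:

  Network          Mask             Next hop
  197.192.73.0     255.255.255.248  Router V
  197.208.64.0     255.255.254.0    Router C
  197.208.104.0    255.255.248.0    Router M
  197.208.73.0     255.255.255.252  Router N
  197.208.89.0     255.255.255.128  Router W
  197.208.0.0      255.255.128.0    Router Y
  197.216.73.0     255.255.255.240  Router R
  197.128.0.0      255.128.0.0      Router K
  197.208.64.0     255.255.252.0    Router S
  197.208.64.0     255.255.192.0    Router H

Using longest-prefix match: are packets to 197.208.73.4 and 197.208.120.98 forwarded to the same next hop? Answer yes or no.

197.208.73.4: longest match 197.208.64.0/18 -> Router H
197.208.120.98: longest match 197.208.64.0/18 -> Router H

yes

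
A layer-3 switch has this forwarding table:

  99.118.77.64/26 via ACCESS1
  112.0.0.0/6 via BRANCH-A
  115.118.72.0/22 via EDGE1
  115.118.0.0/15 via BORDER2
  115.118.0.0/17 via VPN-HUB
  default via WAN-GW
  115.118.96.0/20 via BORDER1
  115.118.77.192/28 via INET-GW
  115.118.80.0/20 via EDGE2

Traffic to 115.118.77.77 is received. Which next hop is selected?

VPN-HUB

Routes whose prefix contains 115.118.77.77:
  0.0.0.0/0 (default, matches everything) -> WAN-GW
  112.0.0.0/6 (112.0.0.0 - 115.255.255.255) -> BRANCH-A
  115.118.0.0/15 (115.118.0.0 - 115.119.255.255) -> BORDER2
  115.118.0.0/17 (115.118.0.0 - 115.118.127.255) -> VPN-HUB
More-specific entries that do NOT match:
  115.118.77.192/28 (115.118.77.192 - 115.118.77.207) does not contain 115.118.77.77
  99.118.77.64/26 (99.118.77.64 - 99.118.77.127) does not contain 115.118.77.77
  115.118.72.0/22 (115.118.72.0 - 115.118.75.255) does not contain 115.118.77.77
  115.118.96.0/20 (115.118.96.0 - 115.118.111.255) does not contain 115.118.77.77
  115.118.80.0/20 (115.118.80.0 - 115.118.95.255) does not contain 115.118.77.77
Longest matching prefix is /17 -> next hop VPN-HUB.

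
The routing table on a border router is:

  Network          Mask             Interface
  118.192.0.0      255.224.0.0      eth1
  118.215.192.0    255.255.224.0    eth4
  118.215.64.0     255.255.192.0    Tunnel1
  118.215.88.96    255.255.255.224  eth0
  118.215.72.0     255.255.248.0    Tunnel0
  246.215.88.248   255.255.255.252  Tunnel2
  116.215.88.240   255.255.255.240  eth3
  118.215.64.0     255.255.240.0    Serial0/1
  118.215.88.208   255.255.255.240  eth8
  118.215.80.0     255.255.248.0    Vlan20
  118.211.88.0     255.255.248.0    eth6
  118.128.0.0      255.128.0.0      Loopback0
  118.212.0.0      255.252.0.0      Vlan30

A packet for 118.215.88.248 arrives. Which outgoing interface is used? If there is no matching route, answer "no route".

Tunnel1

Routes whose prefix contains 118.215.88.248:
  118.128.0.0/9 (118.128.0.0 - 118.255.255.255) -> Loopback0
  118.192.0.0/11 (118.192.0.0 - 118.223.255.255) -> eth1
  118.212.0.0/14 (118.212.0.0 - 118.215.255.255) -> Vlan30
  118.215.64.0/18 (118.215.64.0 - 118.215.127.255) -> Tunnel1
More-specific entries that do NOT match:
  246.215.88.248/30 (246.215.88.248 - 246.215.88.251) does not contain 118.215.88.248
  116.215.88.240/28 (116.215.88.240 - 116.215.88.255) does not contain 118.215.88.248
  118.215.88.208/28 (118.215.88.208 - 118.215.88.223) does not contain 118.215.88.248
  118.215.88.96/27 (118.215.88.96 - 118.215.88.127) does not contain 118.215.88.248
  118.215.72.0/21 (118.215.72.0 - 118.215.79.255) does not contain 118.215.88.248
  118.215.80.0/21 (118.215.80.0 - 118.215.87.255) does not contain 118.215.88.248
  118.211.88.0/21 (118.211.88.0 - 118.211.95.255) does not contain 118.215.88.248
  118.215.64.0/20 (118.215.64.0 - 118.215.79.255) does not contain 118.215.88.248
  118.215.192.0/19 (118.215.192.0 - 118.215.223.255) does not contain 118.215.88.248
Longest matching prefix is /18 -> interface Tunnel1.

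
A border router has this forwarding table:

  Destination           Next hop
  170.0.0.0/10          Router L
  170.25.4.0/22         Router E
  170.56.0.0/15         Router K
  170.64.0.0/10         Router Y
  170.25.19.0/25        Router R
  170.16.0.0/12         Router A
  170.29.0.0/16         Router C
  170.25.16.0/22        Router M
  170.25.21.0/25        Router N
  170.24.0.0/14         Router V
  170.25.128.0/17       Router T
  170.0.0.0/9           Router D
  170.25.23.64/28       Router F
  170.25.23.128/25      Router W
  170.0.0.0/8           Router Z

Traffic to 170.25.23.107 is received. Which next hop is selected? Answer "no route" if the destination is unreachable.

Routes whose prefix contains 170.25.23.107:
  170.0.0.0/8 (170.0.0.0 - 170.255.255.255) -> Router Z
  170.0.0.0/9 (170.0.0.0 - 170.127.255.255) -> Router D
  170.0.0.0/10 (170.0.0.0 - 170.63.255.255) -> Router L
  170.16.0.0/12 (170.16.0.0 - 170.31.255.255) -> Router A
  170.24.0.0/14 (170.24.0.0 - 170.27.255.255) -> Router V
More-specific entries that do NOT match:
  170.25.23.64/28 (170.25.23.64 - 170.25.23.79) does not contain 170.25.23.107
  170.25.19.0/25 (170.25.19.0 - 170.25.19.127) does not contain 170.25.23.107
  170.25.21.0/25 (170.25.21.0 - 170.25.21.127) does not contain 170.25.23.107
  170.25.23.128/25 (170.25.23.128 - 170.25.23.255) does not contain 170.25.23.107
  170.25.4.0/22 (170.25.4.0 - 170.25.7.255) does not contain 170.25.23.107
  170.25.16.0/22 (170.25.16.0 - 170.25.19.255) does not contain 170.25.23.107
  170.25.128.0/17 (170.25.128.0 - 170.25.255.255) does not contain 170.25.23.107
  170.29.0.0/16 (170.29.0.0 - 170.29.255.255) does not contain 170.25.23.107
  170.56.0.0/15 (170.56.0.0 - 170.57.255.255) does not contain 170.25.23.107
Longest matching prefix is /14 -> next hop Router V.

Router V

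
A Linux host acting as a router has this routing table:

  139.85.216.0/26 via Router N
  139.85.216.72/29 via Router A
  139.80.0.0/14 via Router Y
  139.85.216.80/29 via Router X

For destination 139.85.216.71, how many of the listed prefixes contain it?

0

No listed prefix contains 139.85.216.71.
Total matching entries: 0.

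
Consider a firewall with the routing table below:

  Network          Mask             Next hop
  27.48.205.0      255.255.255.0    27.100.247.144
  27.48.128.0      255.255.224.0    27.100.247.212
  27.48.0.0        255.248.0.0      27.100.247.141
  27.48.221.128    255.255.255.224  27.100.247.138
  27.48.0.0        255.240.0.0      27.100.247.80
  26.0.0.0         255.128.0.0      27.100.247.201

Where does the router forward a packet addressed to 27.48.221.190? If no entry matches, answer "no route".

27.100.247.141

Routes whose prefix contains 27.48.221.190:
  27.48.0.0/12 (27.48.0.0 - 27.63.255.255) -> 27.100.247.80
  27.48.0.0/13 (27.48.0.0 - 27.55.255.255) -> 27.100.247.141
More-specific entries that do NOT match:
  27.48.221.128/27 (27.48.221.128 - 27.48.221.159) does not contain 27.48.221.190
  27.48.205.0/24 (27.48.205.0 - 27.48.205.255) does not contain 27.48.221.190
  27.48.128.0/19 (27.48.128.0 - 27.48.159.255) does not contain 27.48.221.190
Longest matching prefix is /13 -> next hop 27.100.247.141.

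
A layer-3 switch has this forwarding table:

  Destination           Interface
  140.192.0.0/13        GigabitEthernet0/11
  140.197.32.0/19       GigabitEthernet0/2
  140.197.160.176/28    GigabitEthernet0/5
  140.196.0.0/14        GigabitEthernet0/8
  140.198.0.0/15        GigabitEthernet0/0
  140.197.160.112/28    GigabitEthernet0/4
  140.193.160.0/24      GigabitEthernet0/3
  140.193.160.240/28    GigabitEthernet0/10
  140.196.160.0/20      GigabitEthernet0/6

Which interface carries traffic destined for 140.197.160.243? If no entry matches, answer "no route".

Routes whose prefix contains 140.197.160.243:
  140.192.0.0/13 (140.192.0.0 - 140.199.255.255) -> GigabitEthernet0/11
  140.196.0.0/14 (140.196.0.0 - 140.199.255.255) -> GigabitEthernet0/8
More-specific entries that do NOT match:
  140.197.160.176/28 (140.197.160.176 - 140.197.160.191) does not contain 140.197.160.243
  140.197.160.112/28 (140.197.160.112 - 140.197.160.127) does not contain 140.197.160.243
  140.193.160.240/28 (140.193.160.240 - 140.193.160.255) does not contain 140.197.160.243
  140.193.160.0/24 (140.193.160.0 - 140.193.160.255) does not contain 140.197.160.243
  140.196.160.0/20 (140.196.160.0 - 140.196.175.255) does not contain 140.197.160.243
  140.197.32.0/19 (140.197.32.0 - 140.197.63.255) does not contain 140.197.160.243
  140.198.0.0/15 (140.198.0.0 - 140.199.255.255) does not contain 140.197.160.243
Longest matching prefix is /14 -> interface GigabitEthernet0/8.

GigabitEthernet0/8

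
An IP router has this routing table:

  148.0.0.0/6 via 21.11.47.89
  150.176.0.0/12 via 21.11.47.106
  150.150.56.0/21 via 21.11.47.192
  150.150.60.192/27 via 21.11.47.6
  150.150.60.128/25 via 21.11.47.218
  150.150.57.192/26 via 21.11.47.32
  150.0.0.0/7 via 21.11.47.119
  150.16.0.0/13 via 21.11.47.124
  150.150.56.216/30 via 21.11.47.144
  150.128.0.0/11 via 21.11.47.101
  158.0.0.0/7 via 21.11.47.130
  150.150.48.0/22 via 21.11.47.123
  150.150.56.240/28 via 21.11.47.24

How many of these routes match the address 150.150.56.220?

4

Prefixes containing 150.150.56.220:
  148.0.0.0/6 (148.0.0.0 - 151.255.255.255)
  150.0.0.0/7 (150.0.0.0 - 151.255.255.255)
  150.128.0.0/11 (150.128.0.0 - 150.159.255.255)
  150.150.56.0/21 (150.150.56.0 - 150.150.63.255)
Total matching entries: 4.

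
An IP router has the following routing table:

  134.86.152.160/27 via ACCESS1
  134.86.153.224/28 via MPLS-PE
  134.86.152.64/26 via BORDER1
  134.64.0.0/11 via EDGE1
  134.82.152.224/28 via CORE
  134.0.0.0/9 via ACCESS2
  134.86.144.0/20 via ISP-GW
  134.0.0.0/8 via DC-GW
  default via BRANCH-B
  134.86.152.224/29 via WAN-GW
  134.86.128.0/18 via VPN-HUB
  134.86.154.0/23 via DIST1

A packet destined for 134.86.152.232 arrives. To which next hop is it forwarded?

ISP-GW

Routes whose prefix contains 134.86.152.232:
  0.0.0.0/0 (default, matches everything) -> BRANCH-B
  134.0.0.0/8 (134.0.0.0 - 134.255.255.255) -> DC-GW
  134.0.0.0/9 (134.0.0.0 - 134.127.255.255) -> ACCESS2
  134.64.0.0/11 (134.64.0.0 - 134.95.255.255) -> EDGE1
  134.86.128.0/18 (134.86.128.0 - 134.86.191.255) -> VPN-HUB
  134.86.144.0/20 (134.86.144.0 - 134.86.159.255) -> ISP-GW
More-specific entries that do NOT match:
  134.86.152.224/29 (134.86.152.224 - 134.86.152.231) does not contain 134.86.152.232
  134.86.153.224/28 (134.86.153.224 - 134.86.153.239) does not contain 134.86.152.232
  134.82.152.224/28 (134.82.152.224 - 134.82.152.239) does not contain 134.86.152.232
  134.86.152.160/27 (134.86.152.160 - 134.86.152.191) does not contain 134.86.152.232
  134.86.152.64/26 (134.86.152.64 - 134.86.152.127) does not contain 134.86.152.232
  134.86.154.0/23 (134.86.154.0 - 134.86.155.255) does not contain 134.86.152.232
Longest matching prefix is /20 -> next hop ISP-GW.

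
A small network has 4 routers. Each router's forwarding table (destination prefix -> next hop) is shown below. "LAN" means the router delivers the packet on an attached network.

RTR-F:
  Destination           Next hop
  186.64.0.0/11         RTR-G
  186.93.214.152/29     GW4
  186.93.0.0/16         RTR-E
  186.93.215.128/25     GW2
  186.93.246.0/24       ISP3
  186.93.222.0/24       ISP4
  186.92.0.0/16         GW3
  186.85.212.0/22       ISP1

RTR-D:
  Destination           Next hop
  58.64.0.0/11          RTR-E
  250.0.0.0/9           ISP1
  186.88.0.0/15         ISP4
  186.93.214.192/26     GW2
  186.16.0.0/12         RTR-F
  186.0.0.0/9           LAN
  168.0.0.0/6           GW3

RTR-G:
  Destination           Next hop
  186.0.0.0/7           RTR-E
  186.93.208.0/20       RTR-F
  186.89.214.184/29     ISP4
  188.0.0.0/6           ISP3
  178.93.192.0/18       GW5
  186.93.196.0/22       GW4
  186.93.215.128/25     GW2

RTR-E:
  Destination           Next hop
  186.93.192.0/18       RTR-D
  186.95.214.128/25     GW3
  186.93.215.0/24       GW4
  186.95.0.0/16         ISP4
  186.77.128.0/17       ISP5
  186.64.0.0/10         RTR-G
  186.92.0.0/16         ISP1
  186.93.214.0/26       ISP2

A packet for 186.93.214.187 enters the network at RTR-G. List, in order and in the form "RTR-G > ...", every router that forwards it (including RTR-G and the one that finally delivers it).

At RTR-G: longest match for 186.93.214.187 is 186.93.208.0/20 -> RTR-F
At RTR-F: longest match for 186.93.214.187 is 186.93.0.0/16 -> RTR-E
At RTR-E: longest match for 186.93.214.187 is 186.93.192.0/18 -> RTR-D
At RTR-D: longest match for 186.93.214.187 is 186.0.0.0/9 -> LAN

RTR-G > RTR-F > RTR-E > RTR-D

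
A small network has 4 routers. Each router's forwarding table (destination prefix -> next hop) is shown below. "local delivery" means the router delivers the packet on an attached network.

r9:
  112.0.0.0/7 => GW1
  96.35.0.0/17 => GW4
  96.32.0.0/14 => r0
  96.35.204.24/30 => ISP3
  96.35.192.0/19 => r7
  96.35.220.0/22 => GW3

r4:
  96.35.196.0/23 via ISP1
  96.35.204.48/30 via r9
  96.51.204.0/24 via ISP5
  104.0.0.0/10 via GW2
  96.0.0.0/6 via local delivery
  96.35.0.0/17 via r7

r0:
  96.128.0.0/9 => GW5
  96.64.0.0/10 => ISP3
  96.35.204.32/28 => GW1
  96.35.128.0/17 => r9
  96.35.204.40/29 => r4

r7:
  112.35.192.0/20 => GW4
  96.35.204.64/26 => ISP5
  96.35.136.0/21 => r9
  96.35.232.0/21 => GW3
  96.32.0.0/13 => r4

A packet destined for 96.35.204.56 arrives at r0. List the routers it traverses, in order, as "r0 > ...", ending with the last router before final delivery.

At r0: longest match for 96.35.204.56 is 96.35.128.0/17 -> r9
At r9: longest match for 96.35.204.56 is 96.35.192.0/19 -> r7
At r7: longest match for 96.35.204.56 is 96.32.0.0/13 -> r4
At r4: longest match for 96.35.204.56 is 96.0.0.0/6 -> local delivery

r0 > r9 > r7 > r4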